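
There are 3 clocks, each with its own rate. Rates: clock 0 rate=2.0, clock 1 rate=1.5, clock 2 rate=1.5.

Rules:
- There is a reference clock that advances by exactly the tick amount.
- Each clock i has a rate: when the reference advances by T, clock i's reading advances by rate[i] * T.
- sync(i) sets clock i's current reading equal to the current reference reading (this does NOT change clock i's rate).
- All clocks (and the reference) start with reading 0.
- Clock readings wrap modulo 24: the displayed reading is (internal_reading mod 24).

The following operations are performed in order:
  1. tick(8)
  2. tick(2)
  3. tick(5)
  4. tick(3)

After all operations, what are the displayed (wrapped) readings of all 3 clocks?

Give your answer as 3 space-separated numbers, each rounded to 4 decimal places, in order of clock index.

After op 1 tick(8): ref=8.0000 raw=[16.0000 12.0000 12.0000]
After op 2 tick(2): ref=10.0000 raw=[20.0000 15.0000 15.0000]
After op 3 tick(5): ref=15.0000 raw=[30.0000 22.5000 22.5000]
After op 4 tick(3): ref=18.0000 raw=[36.0000 27.0000 27.0000]
Wrap final raw readings (mod 24): 36.0000 mod 24 = 12.0000; 27.0000 mod 24 = 3.0000; 27.0000 mod 24 = 3.0000

Answer: 12.0000 3.0000 3.0000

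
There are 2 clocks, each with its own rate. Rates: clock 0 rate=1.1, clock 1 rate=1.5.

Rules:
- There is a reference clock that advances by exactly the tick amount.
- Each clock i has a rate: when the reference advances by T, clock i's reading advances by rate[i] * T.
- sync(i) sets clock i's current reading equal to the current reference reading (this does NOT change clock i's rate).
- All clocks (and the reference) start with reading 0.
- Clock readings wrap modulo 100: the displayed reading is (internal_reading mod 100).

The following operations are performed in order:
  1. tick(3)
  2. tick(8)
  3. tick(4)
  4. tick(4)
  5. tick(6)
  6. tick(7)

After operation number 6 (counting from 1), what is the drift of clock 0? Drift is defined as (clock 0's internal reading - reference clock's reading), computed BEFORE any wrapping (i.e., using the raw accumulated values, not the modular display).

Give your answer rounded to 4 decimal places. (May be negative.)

Answer: 3.2000

Derivation:
After op 1 tick(3): ref=3.0000 raw=[3.3000 4.5000]
After op 2 tick(8): ref=11.0000 raw=[12.1000 16.5000]
After op 3 tick(4): ref=15.0000 raw=[16.5000 22.5000]
After op 4 tick(4): ref=19.0000 raw=[20.9000 28.5000]
After op 5 tick(6): ref=25.0000 raw=[27.5000 37.5000]
After op 6 tick(7): ref=32.0000 raw=[35.2000 48.0000]
Drift of clock 0 after op 6: 35.2000 - 32.0000 = 3.2000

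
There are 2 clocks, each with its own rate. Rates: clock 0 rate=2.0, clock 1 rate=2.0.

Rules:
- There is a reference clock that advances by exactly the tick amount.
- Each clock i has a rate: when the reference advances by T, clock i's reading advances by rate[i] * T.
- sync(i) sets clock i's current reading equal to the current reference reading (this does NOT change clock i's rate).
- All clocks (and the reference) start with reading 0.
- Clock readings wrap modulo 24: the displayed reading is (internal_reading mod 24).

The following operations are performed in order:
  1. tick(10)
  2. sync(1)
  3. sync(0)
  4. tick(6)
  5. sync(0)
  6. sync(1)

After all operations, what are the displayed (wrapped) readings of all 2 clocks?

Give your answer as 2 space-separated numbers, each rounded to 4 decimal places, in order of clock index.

Answer: 16.0000 16.0000

Derivation:
After op 1 tick(10): ref=10.0000 raw=[20.0000 20.0000]
After op 2 sync(1): ref=10.0000 raw=[20.0000 10.0000]
After op 3 sync(0): ref=10.0000 raw=[10.0000 10.0000]
After op 4 tick(6): ref=16.0000 raw=[22.0000 22.0000]
After op 5 sync(0): ref=16.0000 raw=[16.0000 22.0000]
After op 6 sync(1): ref=16.0000 raw=[16.0000 16.0000]
Wrap final raw readings (mod 24): 16.0000 mod 24 = 16.0000; 16.0000 mod 24 = 16.0000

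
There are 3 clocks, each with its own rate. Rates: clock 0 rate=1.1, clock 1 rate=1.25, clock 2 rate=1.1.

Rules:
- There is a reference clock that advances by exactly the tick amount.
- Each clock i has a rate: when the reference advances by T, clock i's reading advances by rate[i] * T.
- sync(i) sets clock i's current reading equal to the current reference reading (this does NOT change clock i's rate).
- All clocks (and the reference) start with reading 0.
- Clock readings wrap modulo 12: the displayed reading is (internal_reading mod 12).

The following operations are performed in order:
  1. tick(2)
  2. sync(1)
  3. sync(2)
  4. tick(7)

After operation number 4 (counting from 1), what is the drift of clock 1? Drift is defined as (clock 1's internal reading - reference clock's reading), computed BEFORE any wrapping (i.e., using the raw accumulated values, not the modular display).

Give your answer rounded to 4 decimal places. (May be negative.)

After op 1 tick(2): ref=2.0000 raw=[2.2000 2.5000 2.2000]
After op 2 sync(1): ref=2.0000 raw=[2.2000 2.0000 2.2000]
After op 3 sync(2): ref=2.0000 raw=[2.2000 2.0000 2.0000]
After op 4 tick(7): ref=9.0000 raw=[9.9000 10.7500 9.7000]
Drift of clock 1 after op 4: 10.7500 - 9.0000 = 1.7500

Answer: 1.7500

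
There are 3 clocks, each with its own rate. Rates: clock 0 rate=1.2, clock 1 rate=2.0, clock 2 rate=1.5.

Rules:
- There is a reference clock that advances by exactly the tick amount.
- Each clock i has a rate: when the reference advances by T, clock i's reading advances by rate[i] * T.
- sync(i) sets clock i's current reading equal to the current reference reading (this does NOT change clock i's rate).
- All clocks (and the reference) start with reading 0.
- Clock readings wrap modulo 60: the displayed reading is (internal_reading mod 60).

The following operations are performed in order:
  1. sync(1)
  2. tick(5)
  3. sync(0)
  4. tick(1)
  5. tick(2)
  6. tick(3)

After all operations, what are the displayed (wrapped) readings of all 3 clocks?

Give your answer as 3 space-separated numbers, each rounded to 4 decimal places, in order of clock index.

Answer: 12.2000 22.0000 16.5000

Derivation:
After op 1 sync(1): ref=0.0000 raw=[0.0000 0.0000 0.0000]
After op 2 tick(5): ref=5.0000 raw=[6.0000 10.0000 7.5000]
After op 3 sync(0): ref=5.0000 raw=[5.0000 10.0000 7.5000]
After op 4 tick(1): ref=6.0000 raw=[6.2000 12.0000 9.0000]
After op 5 tick(2): ref=8.0000 raw=[8.6000 16.0000 12.0000]
After op 6 tick(3): ref=11.0000 raw=[12.2000 22.0000 16.5000]
Wrap final raw readings (mod 60): 12.2000 mod 60 = 12.2000; 22.0000 mod 60 = 22.0000; 16.5000 mod 60 = 16.5000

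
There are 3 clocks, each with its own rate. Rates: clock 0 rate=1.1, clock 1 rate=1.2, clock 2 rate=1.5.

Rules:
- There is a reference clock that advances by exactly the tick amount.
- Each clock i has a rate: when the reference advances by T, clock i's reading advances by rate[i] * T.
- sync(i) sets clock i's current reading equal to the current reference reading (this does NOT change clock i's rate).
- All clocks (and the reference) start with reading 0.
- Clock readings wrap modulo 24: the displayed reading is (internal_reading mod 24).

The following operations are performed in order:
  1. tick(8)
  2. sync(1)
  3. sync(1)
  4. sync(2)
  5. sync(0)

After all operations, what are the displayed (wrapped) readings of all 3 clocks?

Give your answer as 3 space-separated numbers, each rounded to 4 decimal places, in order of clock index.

After op 1 tick(8): ref=8.0000 raw=[8.8000 9.6000 12.0000]
After op 2 sync(1): ref=8.0000 raw=[8.8000 8.0000 12.0000]
After op 3 sync(1): ref=8.0000 raw=[8.8000 8.0000 12.0000]
After op 4 sync(2): ref=8.0000 raw=[8.8000 8.0000 8.0000]
After op 5 sync(0): ref=8.0000 raw=[8.0000 8.0000 8.0000]
Wrap final raw readings (mod 24): 8.0000 mod 24 = 8.0000; 8.0000 mod 24 = 8.0000; 8.0000 mod 24 = 8.0000

Answer: 8.0000 8.0000 8.0000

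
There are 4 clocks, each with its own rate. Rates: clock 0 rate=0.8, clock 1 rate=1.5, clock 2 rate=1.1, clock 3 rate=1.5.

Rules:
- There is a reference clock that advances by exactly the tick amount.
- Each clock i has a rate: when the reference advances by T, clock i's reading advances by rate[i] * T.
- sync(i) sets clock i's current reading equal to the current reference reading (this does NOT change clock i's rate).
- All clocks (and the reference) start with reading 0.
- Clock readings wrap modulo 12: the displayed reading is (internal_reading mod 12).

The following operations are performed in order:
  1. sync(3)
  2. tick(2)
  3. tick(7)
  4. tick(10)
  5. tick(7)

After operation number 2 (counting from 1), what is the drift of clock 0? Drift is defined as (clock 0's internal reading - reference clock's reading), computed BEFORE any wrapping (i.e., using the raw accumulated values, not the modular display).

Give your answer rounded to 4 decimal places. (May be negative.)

Answer: -0.4000

Derivation:
After op 1 sync(3): ref=0.0000 raw=[0.0000 0.0000 0.0000 0.0000]
After op 2 tick(2): ref=2.0000 raw=[1.6000 3.0000 2.2000 3.0000]
Drift of clock 0 after op 2: 1.6000 - 2.0000 = -0.4000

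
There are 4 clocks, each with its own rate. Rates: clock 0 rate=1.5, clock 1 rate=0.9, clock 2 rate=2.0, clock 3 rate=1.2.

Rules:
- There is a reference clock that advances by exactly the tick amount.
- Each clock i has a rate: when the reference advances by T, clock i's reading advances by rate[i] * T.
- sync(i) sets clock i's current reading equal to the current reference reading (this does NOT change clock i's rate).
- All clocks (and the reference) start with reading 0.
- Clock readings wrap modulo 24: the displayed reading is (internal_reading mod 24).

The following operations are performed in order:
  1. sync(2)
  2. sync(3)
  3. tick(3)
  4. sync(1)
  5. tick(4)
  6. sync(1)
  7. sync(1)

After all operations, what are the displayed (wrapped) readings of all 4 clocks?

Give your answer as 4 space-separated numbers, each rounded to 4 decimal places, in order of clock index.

Answer: 10.5000 7.0000 14.0000 8.4000

Derivation:
After op 1 sync(2): ref=0.0000 raw=[0.0000 0.0000 0.0000 0.0000]
After op 2 sync(3): ref=0.0000 raw=[0.0000 0.0000 0.0000 0.0000]
After op 3 tick(3): ref=3.0000 raw=[4.5000 2.7000 6.0000 3.6000]
After op 4 sync(1): ref=3.0000 raw=[4.5000 3.0000 6.0000 3.6000]
After op 5 tick(4): ref=7.0000 raw=[10.5000 6.6000 14.0000 8.4000]
After op 6 sync(1): ref=7.0000 raw=[10.5000 7.0000 14.0000 8.4000]
After op 7 sync(1): ref=7.0000 raw=[10.5000 7.0000 14.0000 8.4000]
Wrap final raw readings (mod 24): 10.5000 mod 24 = 10.5000; 7.0000 mod 24 = 7.0000; 14.0000 mod 24 = 14.0000; 8.4000 mod 24 = 8.4000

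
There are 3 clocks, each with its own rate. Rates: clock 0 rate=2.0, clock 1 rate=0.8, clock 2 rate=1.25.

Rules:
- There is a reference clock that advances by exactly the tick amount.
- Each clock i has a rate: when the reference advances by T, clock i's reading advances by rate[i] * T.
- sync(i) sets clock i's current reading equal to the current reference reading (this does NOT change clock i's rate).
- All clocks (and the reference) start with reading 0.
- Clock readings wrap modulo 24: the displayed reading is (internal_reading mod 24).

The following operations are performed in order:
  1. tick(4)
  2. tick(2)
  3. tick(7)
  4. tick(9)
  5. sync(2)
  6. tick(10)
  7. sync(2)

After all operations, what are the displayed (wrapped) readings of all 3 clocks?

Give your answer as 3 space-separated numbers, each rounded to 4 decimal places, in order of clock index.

Answer: 16.0000 1.6000 8.0000

Derivation:
After op 1 tick(4): ref=4.0000 raw=[8.0000 3.2000 5.0000]
After op 2 tick(2): ref=6.0000 raw=[12.0000 4.8000 7.5000]
After op 3 tick(7): ref=13.0000 raw=[26.0000 10.4000 16.2500]
After op 4 tick(9): ref=22.0000 raw=[44.0000 17.6000 27.5000]
After op 5 sync(2): ref=22.0000 raw=[44.0000 17.6000 22.0000]
After op 6 tick(10): ref=32.0000 raw=[64.0000 25.6000 34.5000]
After op 7 sync(2): ref=32.0000 raw=[64.0000 25.6000 32.0000]
Wrap final raw readings (mod 24): 64.0000 mod 24 = 16.0000; 25.6000 mod 24 = 1.6000; 32.0000 mod 24 = 8.0000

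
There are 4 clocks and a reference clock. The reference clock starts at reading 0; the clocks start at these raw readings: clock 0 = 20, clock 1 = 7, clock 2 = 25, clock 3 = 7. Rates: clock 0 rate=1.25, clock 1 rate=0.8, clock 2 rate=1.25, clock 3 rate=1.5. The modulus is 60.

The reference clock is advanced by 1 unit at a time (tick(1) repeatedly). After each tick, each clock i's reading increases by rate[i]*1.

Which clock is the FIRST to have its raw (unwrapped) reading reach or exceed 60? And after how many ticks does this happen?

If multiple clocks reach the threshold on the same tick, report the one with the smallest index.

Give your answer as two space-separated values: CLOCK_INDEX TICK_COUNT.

Answer: 2 28

Derivation:
clock 0: start=20, rate=1.25, needs 60-20 = 40; ticks = ceil(40/1.25) = ceil(32.0000) = 32; reading at tick 32 = 20 + 1.25*32 = 60.0000
clock 1: start=7, rate=0.8, needs 60-7 = 53; ticks = ceil(53/0.8) = ceil(66.2500) = 67; reading at tick 67 = 7 + 0.8*67 = 60.6000
clock 2: start=25, rate=1.25, needs 60-25 = 35; ticks = ceil(35/1.25) = ceil(28.0000) = 28; reading at tick 28 = 25 + 1.25*28 = 60.0000
clock 3: start=7, rate=1.5, needs 60-7 = 53; ticks = ceil(53/1.5) = ceil(35.3333) = 36; reading at tick 36 = 7 + 1.5*36 = 61.0000
Minimum tick count = 28; winners = [2]; smallest index = 2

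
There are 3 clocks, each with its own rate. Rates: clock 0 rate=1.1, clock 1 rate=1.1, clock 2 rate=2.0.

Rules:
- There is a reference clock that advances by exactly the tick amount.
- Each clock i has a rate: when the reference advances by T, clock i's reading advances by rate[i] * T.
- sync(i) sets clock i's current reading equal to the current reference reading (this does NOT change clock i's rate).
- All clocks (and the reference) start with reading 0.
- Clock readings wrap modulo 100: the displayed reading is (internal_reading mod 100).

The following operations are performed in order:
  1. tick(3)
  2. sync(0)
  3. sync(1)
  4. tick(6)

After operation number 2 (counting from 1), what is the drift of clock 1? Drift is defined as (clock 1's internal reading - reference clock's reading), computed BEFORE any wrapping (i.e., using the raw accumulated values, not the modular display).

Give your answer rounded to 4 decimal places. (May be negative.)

After op 1 tick(3): ref=3.0000 raw=[3.3000 3.3000 6.0000]
After op 2 sync(0): ref=3.0000 raw=[3.0000 3.3000 6.0000]
Drift of clock 1 after op 2: 3.3000 - 3.0000 = 0.3000

Answer: 0.3000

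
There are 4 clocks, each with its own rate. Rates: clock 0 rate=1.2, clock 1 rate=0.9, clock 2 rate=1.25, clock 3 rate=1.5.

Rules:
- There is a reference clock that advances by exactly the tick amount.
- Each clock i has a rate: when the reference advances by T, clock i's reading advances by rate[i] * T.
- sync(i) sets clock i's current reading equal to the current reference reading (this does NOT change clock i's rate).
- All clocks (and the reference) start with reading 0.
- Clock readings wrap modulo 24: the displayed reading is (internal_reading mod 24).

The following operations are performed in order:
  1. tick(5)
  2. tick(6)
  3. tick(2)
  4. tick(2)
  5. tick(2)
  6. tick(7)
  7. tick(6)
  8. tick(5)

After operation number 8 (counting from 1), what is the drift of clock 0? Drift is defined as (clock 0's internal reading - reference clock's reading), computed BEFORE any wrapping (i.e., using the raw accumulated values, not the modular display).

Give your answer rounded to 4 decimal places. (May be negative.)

Answer: 7.0000

Derivation:
After op 1 tick(5): ref=5.0000 raw=[6.0000 4.5000 6.2500 7.5000]
After op 2 tick(6): ref=11.0000 raw=[13.2000 9.9000 13.7500 16.5000]
After op 3 tick(2): ref=13.0000 raw=[15.6000 11.7000 16.2500 19.5000]
After op 4 tick(2): ref=15.0000 raw=[18.0000 13.5000 18.7500 22.5000]
After op 5 tick(2): ref=17.0000 raw=[20.4000 15.3000 21.2500 25.5000]
After op 6 tick(7): ref=24.0000 raw=[28.8000 21.6000 30.0000 36.0000]
After op 7 tick(6): ref=30.0000 raw=[36.0000 27.0000 37.5000 45.0000]
After op 8 tick(5): ref=35.0000 raw=[42.0000 31.5000 43.7500 52.5000]
Drift of clock 0 after op 8: 42.0000 - 35.0000 = 7.0000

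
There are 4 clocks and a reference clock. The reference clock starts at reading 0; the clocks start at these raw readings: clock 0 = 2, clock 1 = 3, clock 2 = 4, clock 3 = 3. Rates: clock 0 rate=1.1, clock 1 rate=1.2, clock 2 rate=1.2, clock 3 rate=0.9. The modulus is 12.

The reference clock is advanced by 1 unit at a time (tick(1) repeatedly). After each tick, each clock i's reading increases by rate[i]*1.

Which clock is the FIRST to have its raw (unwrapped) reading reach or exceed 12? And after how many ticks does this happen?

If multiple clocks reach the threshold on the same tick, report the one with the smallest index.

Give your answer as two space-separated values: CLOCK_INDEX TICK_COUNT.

Answer: 2 7

Derivation:
clock 0: start=2, rate=1.1, needs 12-2 = 10; ticks = ceil(10/1.1) = ceil(9.0909) = 10; reading at tick 10 = 2 + 1.1*10 = 13.0000
clock 1: start=3, rate=1.2, needs 12-3 = 9; ticks = ceil(9/1.2) = ceil(7.5000) = 8; reading at tick 8 = 3 + 1.2*8 = 12.6000
clock 2: start=4, rate=1.2, needs 12-4 = 8; ticks = ceil(8/1.2) = ceil(6.6667) = 7; reading at tick 7 = 4 + 1.2*7 = 12.4000
clock 3: start=3, rate=0.9, needs 12-3 = 9; ticks = ceil(9/0.9) = ceil(10.0000) = 10; reading at tick 10 = 3 + 0.9*10 = 12.0000
Minimum tick count = 7; winners = [2]; smallest index = 2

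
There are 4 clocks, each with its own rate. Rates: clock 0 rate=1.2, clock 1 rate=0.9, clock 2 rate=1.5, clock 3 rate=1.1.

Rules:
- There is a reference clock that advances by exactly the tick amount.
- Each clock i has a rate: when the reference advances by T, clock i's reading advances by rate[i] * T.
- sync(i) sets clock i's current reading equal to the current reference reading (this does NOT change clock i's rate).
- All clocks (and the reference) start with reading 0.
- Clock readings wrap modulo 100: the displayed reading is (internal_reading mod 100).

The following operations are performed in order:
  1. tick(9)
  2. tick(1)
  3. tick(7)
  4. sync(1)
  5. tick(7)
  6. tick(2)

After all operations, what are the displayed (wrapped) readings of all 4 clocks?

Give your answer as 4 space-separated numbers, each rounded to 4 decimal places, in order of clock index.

Answer: 31.2000 25.1000 39.0000 28.6000

Derivation:
After op 1 tick(9): ref=9.0000 raw=[10.8000 8.1000 13.5000 9.9000]
After op 2 tick(1): ref=10.0000 raw=[12.0000 9.0000 15.0000 11.0000]
After op 3 tick(7): ref=17.0000 raw=[20.4000 15.3000 25.5000 18.7000]
After op 4 sync(1): ref=17.0000 raw=[20.4000 17.0000 25.5000 18.7000]
After op 5 tick(7): ref=24.0000 raw=[28.8000 23.3000 36.0000 26.4000]
After op 6 tick(2): ref=26.0000 raw=[31.2000 25.1000 39.0000 28.6000]
Wrap final raw readings (mod 100): 31.2000 mod 100 = 31.2000; 25.1000 mod 100 = 25.1000; 39.0000 mod 100 = 39.0000; 28.6000 mod 100 = 28.6000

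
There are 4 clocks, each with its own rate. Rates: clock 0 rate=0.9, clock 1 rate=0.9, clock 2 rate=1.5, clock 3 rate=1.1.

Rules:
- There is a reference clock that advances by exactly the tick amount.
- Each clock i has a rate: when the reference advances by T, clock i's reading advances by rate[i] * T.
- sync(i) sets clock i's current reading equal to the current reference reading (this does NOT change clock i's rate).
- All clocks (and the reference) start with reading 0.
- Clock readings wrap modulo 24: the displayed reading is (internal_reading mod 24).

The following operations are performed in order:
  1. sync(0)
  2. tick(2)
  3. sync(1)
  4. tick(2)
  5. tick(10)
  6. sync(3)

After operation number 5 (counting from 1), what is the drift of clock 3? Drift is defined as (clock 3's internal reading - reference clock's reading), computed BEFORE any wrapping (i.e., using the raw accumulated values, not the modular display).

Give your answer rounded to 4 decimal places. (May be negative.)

Answer: 1.4000

Derivation:
After op 1 sync(0): ref=0.0000 raw=[0.0000 0.0000 0.0000 0.0000]
After op 2 tick(2): ref=2.0000 raw=[1.8000 1.8000 3.0000 2.2000]
After op 3 sync(1): ref=2.0000 raw=[1.8000 2.0000 3.0000 2.2000]
After op 4 tick(2): ref=4.0000 raw=[3.6000 3.8000 6.0000 4.4000]
After op 5 tick(10): ref=14.0000 raw=[12.6000 12.8000 21.0000 15.4000]
Drift of clock 3 after op 5: 15.4000 - 14.0000 = 1.4000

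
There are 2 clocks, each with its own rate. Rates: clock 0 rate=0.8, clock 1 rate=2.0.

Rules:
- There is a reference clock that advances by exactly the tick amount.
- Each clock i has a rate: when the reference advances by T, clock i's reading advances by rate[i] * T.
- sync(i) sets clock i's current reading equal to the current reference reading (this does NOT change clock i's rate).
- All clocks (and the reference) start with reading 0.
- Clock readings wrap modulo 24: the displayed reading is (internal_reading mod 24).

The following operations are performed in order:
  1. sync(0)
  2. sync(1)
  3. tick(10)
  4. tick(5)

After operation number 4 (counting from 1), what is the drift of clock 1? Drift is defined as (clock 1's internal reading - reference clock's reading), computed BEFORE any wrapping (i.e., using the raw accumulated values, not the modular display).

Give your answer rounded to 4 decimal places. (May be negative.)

Answer: 15.0000

Derivation:
After op 1 sync(0): ref=0.0000 raw=[0.0000 0.0000]
After op 2 sync(1): ref=0.0000 raw=[0.0000 0.0000]
After op 3 tick(10): ref=10.0000 raw=[8.0000 20.0000]
After op 4 tick(5): ref=15.0000 raw=[12.0000 30.0000]
Drift of clock 1 after op 4: 30.0000 - 15.0000 = 15.0000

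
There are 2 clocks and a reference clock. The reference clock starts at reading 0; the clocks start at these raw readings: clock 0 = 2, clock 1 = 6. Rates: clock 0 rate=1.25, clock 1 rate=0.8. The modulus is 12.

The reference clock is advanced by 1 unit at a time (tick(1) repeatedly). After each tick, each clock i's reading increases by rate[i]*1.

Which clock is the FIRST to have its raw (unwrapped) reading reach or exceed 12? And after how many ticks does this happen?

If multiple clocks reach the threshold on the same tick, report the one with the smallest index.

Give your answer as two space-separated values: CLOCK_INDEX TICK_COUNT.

Answer: 0 8

Derivation:
clock 0: start=2, rate=1.25, needs 12-2 = 10; ticks = ceil(10/1.25) = ceil(8.0000) = 8; reading at tick 8 = 2 + 1.25*8 = 12.0000
clock 1: start=6, rate=0.8, needs 12-6 = 6; ticks = ceil(6/0.8) = ceil(7.5000) = 8; reading at tick 8 = 6 + 0.8*8 = 12.4000
Minimum tick count = 8; winners = [0, 1]; smallest index = 0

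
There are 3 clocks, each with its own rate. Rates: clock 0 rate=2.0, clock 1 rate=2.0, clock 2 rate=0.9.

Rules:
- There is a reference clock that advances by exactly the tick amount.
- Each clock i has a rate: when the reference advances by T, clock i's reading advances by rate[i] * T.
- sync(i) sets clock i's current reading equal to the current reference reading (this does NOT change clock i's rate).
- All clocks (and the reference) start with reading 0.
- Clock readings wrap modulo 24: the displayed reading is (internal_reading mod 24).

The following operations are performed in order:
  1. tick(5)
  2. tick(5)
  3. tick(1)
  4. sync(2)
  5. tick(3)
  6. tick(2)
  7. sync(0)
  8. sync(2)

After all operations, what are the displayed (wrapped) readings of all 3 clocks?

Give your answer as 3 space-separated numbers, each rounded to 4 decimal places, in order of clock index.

Answer: 16.0000 8.0000 16.0000

Derivation:
After op 1 tick(5): ref=5.0000 raw=[10.0000 10.0000 4.5000]
After op 2 tick(5): ref=10.0000 raw=[20.0000 20.0000 9.0000]
After op 3 tick(1): ref=11.0000 raw=[22.0000 22.0000 9.9000]
After op 4 sync(2): ref=11.0000 raw=[22.0000 22.0000 11.0000]
After op 5 tick(3): ref=14.0000 raw=[28.0000 28.0000 13.7000]
After op 6 tick(2): ref=16.0000 raw=[32.0000 32.0000 15.5000]
After op 7 sync(0): ref=16.0000 raw=[16.0000 32.0000 15.5000]
After op 8 sync(2): ref=16.0000 raw=[16.0000 32.0000 16.0000]
Wrap final raw readings (mod 24): 16.0000 mod 24 = 16.0000; 32.0000 mod 24 = 8.0000; 16.0000 mod 24 = 16.0000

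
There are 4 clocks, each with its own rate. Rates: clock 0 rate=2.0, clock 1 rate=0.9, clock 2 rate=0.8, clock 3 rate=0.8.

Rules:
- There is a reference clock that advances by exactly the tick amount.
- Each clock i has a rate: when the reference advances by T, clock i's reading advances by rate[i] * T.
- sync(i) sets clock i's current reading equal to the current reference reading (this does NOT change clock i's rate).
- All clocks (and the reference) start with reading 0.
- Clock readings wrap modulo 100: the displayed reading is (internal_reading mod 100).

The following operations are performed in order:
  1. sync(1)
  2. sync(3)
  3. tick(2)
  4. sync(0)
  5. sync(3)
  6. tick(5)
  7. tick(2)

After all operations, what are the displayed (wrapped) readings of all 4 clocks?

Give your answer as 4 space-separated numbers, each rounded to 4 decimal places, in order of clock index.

Answer: 16.0000 8.1000 7.2000 7.6000

Derivation:
After op 1 sync(1): ref=0.0000 raw=[0.0000 0.0000 0.0000 0.0000]
After op 2 sync(3): ref=0.0000 raw=[0.0000 0.0000 0.0000 0.0000]
After op 3 tick(2): ref=2.0000 raw=[4.0000 1.8000 1.6000 1.6000]
After op 4 sync(0): ref=2.0000 raw=[2.0000 1.8000 1.6000 1.6000]
After op 5 sync(3): ref=2.0000 raw=[2.0000 1.8000 1.6000 2.0000]
After op 6 tick(5): ref=7.0000 raw=[12.0000 6.3000 5.6000 6.0000]
After op 7 tick(2): ref=9.0000 raw=[16.0000 8.1000 7.2000 7.6000]
Wrap final raw readings (mod 100): 16.0000 mod 100 = 16.0000; 8.1000 mod 100 = 8.1000; 7.2000 mod 100 = 7.2000; 7.6000 mod 100 = 7.6000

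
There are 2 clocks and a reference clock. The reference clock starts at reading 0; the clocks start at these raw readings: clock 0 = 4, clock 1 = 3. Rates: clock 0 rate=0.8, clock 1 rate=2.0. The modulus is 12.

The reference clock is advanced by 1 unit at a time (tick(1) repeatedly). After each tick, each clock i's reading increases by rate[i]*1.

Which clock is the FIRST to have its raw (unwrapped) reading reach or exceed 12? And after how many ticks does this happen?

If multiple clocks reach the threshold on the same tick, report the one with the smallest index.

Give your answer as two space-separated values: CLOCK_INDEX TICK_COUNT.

Answer: 1 5

Derivation:
clock 0: start=4, rate=0.8, needs 12-4 = 8; ticks = ceil(8/0.8) = ceil(10.0000) = 10; reading at tick 10 = 4 + 0.8*10 = 12.0000
clock 1: start=3, rate=2.0, needs 12-3 = 9; ticks = ceil(9/2.0) = ceil(4.5000) = 5; reading at tick 5 = 3 + 2.0*5 = 13.0000
Minimum tick count = 5; winners = [1]; smallest index = 1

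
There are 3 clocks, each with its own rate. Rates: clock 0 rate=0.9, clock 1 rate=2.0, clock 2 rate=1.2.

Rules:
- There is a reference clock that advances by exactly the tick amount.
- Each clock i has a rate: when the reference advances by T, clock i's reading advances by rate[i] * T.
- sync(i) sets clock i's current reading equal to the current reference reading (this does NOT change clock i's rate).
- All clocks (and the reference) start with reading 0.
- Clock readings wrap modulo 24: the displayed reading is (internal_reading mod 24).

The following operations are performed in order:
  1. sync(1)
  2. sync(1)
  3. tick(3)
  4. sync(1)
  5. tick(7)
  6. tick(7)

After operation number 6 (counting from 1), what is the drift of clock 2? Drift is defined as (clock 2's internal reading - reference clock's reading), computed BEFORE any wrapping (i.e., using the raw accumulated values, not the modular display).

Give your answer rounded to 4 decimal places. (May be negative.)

Answer: 3.4000

Derivation:
After op 1 sync(1): ref=0.0000 raw=[0.0000 0.0000 0.0000]
After op 2 sync(1): ref=0.0000 raw=[0.0000 0.0000 0.0000]
After op 3 tick(3): ref=3.0000 raw=[2.7000 6.0000 3.6000]
After op 4 sync(1): ref=3.0000 raw=[2.7000 3.0000 3.6000]
After op 5 tick(7): ref=10.0000 raw=[9.0000 17.0000 12.0000]
After op 6 tick(7): ref=17.0000 raw=[15.3000 31.0000 20.4000]
Drift of clock 2 after op 6: 20.4000 - 17.0000 = 3.4000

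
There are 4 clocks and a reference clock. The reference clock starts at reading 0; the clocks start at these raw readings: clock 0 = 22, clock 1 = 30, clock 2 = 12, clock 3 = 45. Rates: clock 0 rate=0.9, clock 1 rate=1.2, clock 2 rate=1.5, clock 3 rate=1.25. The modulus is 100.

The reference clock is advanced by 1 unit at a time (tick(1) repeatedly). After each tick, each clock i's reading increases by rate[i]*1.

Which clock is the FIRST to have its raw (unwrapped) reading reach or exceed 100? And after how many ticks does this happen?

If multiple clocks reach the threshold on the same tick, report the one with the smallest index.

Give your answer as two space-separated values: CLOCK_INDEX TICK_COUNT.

Answer: 3 44

Derivation:
clock 0: start=22, rate=0.9, needs 100-22 = 78; ticks = ceil(78/0.9) = ceil(86.6667) = 87; reading at tick 87 = 22 + 0.9*87 = 100.3000
clock 1: start=30, rate=1.2, needs 100-30 = 70; ticks = ceil(70/1.2) = ceil(58.3333) = 59; reading at tick 59 = 30 + 1.2*59 = 100.8000
clock 2: start=12, rate=1.5, needs 100-12 = 88; ticks = ceil(88/1.5) = ceil(58.6667) = 59; reading at tick 59 = 12 + 1.5*59 = 100.5000
clock 3: start=45, rate=1.25, needs 100-45 = 55; ticks = ceil(55/1.25) = ceil(44.0000) = 44; reading at tick 44 = 45 + 1.25*44 = 100.0000
Minimum tick count = 44; winners = [3]; smallest index = 3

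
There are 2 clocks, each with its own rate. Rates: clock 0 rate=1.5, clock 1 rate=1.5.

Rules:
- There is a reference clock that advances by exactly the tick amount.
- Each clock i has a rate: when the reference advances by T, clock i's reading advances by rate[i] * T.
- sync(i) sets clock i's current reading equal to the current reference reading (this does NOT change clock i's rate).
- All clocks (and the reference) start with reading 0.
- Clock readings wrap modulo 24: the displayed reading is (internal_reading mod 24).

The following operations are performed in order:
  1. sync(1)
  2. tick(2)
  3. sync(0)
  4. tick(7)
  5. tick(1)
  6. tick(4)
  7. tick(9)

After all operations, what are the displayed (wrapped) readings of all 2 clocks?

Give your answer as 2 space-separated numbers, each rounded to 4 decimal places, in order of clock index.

After op 1 sync(1): ref=0.0000 raw=[0.0000 0.0000]
After op 2 tick(2): ref=2.0000 raw=[3.0000 3.0000]
After op 3 sync(0): ref=2.0000 raw=[2.0000 3.0000]
After op 4 tick(7): ref=9.0000 raw=[12.5000 13.5000]
After op 5 tick(1): ref=10.0000 raw=[14.0000 15.0000]
After op 6 tick(4): ref=14.0000 raw=[20.0000 21.0000]
After op 7 tick(9): ref=23.0000 raw=[33.5000 34.5000]
Wrap final raw readings (mod 24): 33.5000 mod 24 = 9.5000; 34.5000 mod 24 = 10.5000

Answer: 9.5000 10.5000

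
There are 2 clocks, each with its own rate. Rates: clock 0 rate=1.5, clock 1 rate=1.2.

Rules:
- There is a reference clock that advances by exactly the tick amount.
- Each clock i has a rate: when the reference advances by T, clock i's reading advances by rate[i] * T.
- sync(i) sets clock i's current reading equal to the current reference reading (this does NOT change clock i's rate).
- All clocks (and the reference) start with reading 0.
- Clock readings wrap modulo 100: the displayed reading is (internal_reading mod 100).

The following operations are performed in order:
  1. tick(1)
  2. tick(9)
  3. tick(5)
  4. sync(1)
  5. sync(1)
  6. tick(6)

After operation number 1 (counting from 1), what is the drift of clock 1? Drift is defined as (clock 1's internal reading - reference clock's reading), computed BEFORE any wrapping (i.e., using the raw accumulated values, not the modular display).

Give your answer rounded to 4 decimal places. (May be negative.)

Answer: 0.2000

Derivation:
After op 1 tick(1): ref=1.0000 raw=[1.5000 1.2000]
Drift of clock 1 after op 1: 1.2000 - 1.0000 = 0.2000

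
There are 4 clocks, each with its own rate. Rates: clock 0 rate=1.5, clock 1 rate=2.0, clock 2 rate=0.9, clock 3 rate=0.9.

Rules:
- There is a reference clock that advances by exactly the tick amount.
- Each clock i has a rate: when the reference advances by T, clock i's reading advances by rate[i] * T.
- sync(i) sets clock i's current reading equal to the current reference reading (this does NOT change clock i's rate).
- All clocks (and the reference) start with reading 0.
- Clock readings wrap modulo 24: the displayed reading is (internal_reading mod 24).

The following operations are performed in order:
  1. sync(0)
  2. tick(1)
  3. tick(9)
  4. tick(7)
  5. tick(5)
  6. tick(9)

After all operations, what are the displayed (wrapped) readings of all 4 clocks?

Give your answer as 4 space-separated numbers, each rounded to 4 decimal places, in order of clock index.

After op 1 sync(0): ref=0.0000 raw=[0.0000 0.0000 0.0000 0.0000]
After op 2 tick(1): ref=1.0000 raw=[1.5000 2.0000 0.9000 0.9000]
After op 3 tick(9): ref=10.0000 raw=[15.0000 20.0000 9.0000 9.0000]
After op 4 tick(7): ref=17.0000 raw=[25.5000 34.0000 15.3000 15.3000]
After op 5 tick(5): ref=22.0000 raw=[33.0000 44.0000 19.8000 19.8000]
After op 6 tick(9): ref=31.0000 raw=[46.5000 62.0000 27.9000 27.9000]
Wrap final raw readings (mod 24): 46.5000 mod 24 = 22.5000; 62.0000 mod 24 = 14.0000; 27.9000 mod 24 = 3.9000; 27.9000 mod 24 = 3.9000

Answer: 22.5000 14.0000 3.9000 3.9000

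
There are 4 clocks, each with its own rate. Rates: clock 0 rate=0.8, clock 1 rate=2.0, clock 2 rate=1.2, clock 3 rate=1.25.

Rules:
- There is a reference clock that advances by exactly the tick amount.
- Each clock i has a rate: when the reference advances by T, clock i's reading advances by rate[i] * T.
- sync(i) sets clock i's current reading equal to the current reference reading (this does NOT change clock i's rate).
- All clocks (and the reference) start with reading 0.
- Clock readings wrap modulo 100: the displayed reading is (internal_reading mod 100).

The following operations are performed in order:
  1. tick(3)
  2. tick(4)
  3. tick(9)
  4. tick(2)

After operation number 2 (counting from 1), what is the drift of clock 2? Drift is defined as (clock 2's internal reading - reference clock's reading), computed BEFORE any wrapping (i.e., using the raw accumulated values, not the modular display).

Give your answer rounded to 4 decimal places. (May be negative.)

After op 1 tick(3): ref=3.0000 raw=[2.4000 6.0000 3.6000 3.7500]
After op 2 tick(4): ref=7.0000 raw=[5.6000 14.0000 8.4000 8.7500]
Drift of clock 2 after op 2: 8.4000 - 7.0000 = 1.4000

Answer: 1.4000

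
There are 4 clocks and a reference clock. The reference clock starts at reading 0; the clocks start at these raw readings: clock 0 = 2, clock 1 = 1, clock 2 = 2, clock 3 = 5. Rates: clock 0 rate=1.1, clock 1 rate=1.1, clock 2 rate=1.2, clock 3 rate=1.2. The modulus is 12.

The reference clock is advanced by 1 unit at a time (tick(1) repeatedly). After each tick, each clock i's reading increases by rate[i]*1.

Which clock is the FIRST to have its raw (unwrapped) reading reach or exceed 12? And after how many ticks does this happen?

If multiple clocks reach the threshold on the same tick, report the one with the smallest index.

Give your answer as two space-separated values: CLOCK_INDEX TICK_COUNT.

Answer: 3 6

Derivation:
clock 0: start=2, rate=1.1, needs 12-2 = 10; ticks = ceil(10/1.1) = ceil(9.0909) = 10; reading at tick 10 = 2 + 1.1*10 = 13.0000
clock 1: start=1, rate=1.1, needs 12-1 = 11; ticks = ceil(11/1.1) = ceil(10.0000) = 10; reading at tick 10 = 1 + 1.1*10 = 12.0000
clock 2: start=2, rate=1.2, needs 12-2 = 10; ticks = ceil(10/1.2) = ceil(8.3333) = 9; reading at tick 9 = 2 + 1.2*9 = 12.8000
clock 3: start=5, rate=1.2, needs 12-5 = 7; ticks = ceil(7/1.2) = ceil(5.8333) = 6; reading at tick 6 = 5 + 1.2*6 = 12.2000
Minimum tick count = 6; winners = [3]; smallest index = 3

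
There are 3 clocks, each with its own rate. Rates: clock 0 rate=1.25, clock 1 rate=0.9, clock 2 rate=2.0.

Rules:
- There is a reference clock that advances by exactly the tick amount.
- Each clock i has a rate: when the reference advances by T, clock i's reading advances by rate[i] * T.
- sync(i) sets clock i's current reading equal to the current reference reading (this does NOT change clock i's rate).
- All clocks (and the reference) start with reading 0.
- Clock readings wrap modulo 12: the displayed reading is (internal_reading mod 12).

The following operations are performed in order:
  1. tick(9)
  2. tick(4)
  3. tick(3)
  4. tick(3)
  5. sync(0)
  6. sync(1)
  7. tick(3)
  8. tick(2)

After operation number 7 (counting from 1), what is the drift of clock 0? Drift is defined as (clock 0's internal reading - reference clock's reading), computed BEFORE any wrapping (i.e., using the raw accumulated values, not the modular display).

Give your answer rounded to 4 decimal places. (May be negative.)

After op 1 tick(9): ref=9.0000 raw=[11.2500 8.1000 18.0000]
After op 2 tick(4): ref=13.0000 raw=[16.2500 11.7000 26.0000]
After op 3 tick(3): ref=16.0000 raw=[20.0000 14.4000 32.0000]
After op 4 tick(3): ref=19.0000 raw=[23.7500 17.1000 38.0000]
After op 5 sync(0): ref=19.0000 raw=[19.0000 17.1000 38.0000]
After op 6 sync(1): ref=19.0000 raw=[19.0000 19.0000 38.0000]
After op 7 tick(3): ref=22.0000 raw=[22.7500 21.7000 44.0000]
Drift of clock 0 after op 7: 22.7500 - 22.0000 = 0.7500

Answer: 0.7500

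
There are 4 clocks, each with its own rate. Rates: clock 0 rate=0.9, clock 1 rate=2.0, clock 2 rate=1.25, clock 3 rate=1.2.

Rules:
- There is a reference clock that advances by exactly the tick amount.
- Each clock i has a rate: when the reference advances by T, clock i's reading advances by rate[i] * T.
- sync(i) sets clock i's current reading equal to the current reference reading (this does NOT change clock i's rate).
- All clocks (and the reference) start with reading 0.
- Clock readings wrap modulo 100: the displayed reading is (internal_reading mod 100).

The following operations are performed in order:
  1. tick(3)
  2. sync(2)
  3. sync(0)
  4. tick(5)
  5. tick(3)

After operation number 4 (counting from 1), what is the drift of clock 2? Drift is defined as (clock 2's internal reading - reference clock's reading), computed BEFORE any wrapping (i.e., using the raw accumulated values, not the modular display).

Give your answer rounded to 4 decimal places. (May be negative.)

After op 1 tick(3): ref=3.0000 raw=[2.7000 6.0000 3.7500 3.6000]
After op 2 sync(2): ref=3.0000 raw=[2.7000 6.0000 3.0000 3.6000]
After op 3 sync(0): ref=3.0000 raw=[3.0000 6.0000 3.0000 3.6000]
After op 4 tick(5): ref=8.0000 raw=[7.5000 16.0000 9.2500 9.6000]
Drift of clock 2 after op 4: 9.2500 - 8.0000 = 1.2500

Answer: 1.2500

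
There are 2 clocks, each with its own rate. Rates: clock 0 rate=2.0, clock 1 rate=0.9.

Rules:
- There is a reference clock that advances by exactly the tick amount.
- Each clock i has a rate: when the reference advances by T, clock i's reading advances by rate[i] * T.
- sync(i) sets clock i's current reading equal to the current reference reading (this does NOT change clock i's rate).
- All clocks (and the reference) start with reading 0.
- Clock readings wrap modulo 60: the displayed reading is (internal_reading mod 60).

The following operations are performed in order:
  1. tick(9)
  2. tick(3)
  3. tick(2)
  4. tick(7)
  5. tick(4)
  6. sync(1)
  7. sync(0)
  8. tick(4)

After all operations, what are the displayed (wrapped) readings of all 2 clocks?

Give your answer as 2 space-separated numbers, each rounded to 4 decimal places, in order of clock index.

Answer: 33.0000 28.6000

Derivation:
After op 1 tick(9): ref=9.0000 raw=[18.0000 8.1000]
After op 2 tick(3): ref=12.0000 raw=[24.0000 10.8000]
After op 3 tick(2): ref=14.0000 raw=[28.0000 12.6000]
After op 4 tick(7): ref=21.0000 raw=[42.0000 18.9000]
After op 5 tick(4): ref=25.0000 raw=[50.0000 22.5000]
After op 6 sync(1): ref=25.0000 raw=[50.0000 25.0000]
After op 7 sync(0): ref=25.0000 raw=[25.0000 25.0000]
After op 8 tick(4): ref=29.0000 raw=[33.0000 28.6000]
Wrap final raw readings (mod 60): 33.0000 mod 60 = 33.0000; 28.6000 mod 60 = 28.6000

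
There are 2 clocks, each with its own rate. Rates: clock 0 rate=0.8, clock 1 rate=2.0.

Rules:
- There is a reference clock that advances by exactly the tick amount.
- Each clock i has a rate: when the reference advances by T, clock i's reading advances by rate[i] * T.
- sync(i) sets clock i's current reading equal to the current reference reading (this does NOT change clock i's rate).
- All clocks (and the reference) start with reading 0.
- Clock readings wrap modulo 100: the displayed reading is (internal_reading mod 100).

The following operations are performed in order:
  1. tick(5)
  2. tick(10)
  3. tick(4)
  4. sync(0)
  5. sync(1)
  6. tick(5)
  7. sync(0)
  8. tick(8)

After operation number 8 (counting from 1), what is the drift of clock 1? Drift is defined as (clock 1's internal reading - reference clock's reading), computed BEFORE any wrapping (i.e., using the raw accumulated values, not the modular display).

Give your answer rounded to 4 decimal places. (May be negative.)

Answer: 13.0000

Derivation:
After op 1 tick(5): ref=5.0000 raw=[4.0000 10.0000]
After op 2 tick(10): ref=15.0000 raw=[12.0000 30.0000]
After op 3 tick(4): ref=19.0000 raw=[15.2000 38.0000]
After op 4 sync(0): ref=19.0000 raw=[19.0000 38.0000]
After op 5 sync(1): ref=19.0000 raw=[19.0000 19.0000]
After op 6 tick(5): ref=24.0000 raw=[23.0000 29.0000]
After op 7 sync(0): ref=24.0000 raw=[24.0000 29.0000]
After op 8 tick(8): ref=32.0000 raw=[30.4000 45.0000]
Drift of clock 1 after op 8: 45.0000 - 32.0000 = 13.0000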